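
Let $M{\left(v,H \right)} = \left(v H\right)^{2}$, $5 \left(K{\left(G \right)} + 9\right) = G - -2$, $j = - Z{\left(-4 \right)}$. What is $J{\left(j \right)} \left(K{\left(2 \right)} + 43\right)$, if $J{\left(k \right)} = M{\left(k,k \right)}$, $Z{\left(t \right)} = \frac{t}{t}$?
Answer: $\frac{174}{5} \approx 34.8$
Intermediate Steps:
$Z{\left(t \right)} = 1$
$j = -1$ ($j = \left(-1\right) 1 = -1$)
$K{\left(G \right)} = - \frac{43}{5} + \frac{G}{5}$ ($K{\left(G \right)} = -9 + \frac{G - -2}{5} = -9 + \frac{G + 2}{5} = -9 + \frac{2 + G}{5} = -9 + \left(\frac{2}{5} + \frac{G}{5}\right) = - \frac{43}{5} + \frac{G}{5}$)
$M{\left(v,H \right)} = H^{2} v^{2}$ ($M{\left(v,H \right)} = \left(H v\right)^{2} = H^{2} v^{2}$)
$J{\left(k \right)} = k^{4}$ ($J{\left(k \right)} = k^{2} k^{2} = k^{4}$)
$J{\left(j \right)} \left(K{\left(2 \right)} + 43\right) = \left(-1\right)^{4} \left(\left(- \frac{43}{5} + \frac{1}{5} \cdot 2\right) + 43\right) = 1 \left(\left(- \frac{43}{5} + \frac{2}{5}\right) + 43\right) = 1 \left(- \frac{41}{5} + 43\right) = 1 \cdot \frac{174}{5} = \frac{174}{5}$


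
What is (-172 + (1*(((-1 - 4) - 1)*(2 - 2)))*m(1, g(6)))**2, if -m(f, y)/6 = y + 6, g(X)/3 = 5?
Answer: 29584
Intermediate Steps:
g(X) = 15 (g(X) = 3*5 = 15)
m(f, y) = -36 - 6*y (m(f, y) = -6*(y + 6) = -6*(6 + y) = -36 - 6*y)
(-172 + (1*(((-1 - 4) - 1)*(2 - 2)))*m(1, g(6)))**2 = (-172 + (1*(((-1 - 4) - 1)*(2 - 2)))*(-36 - 6*15))**2 = (-172 + (1*((-5 - 1)*0))*(-36 - 90))**2 = (-172 + (1*(-6*0))*(-126))**2 = (-172 + (1*0)*(-126))**2 = (-172 + 0*(-126))**2 = (-172 + 0)**2 = (-172)**2 = 29584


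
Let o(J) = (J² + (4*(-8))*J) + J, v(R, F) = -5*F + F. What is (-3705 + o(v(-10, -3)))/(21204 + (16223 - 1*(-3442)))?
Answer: -23/239 ≈ -0.096234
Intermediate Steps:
v(R, F) = -4*F
o(J) = J² - 31*J (o(J) = (J² - 32*J) + J = J² - 31*J)
(-3705 + o(v(-10, -3)))/(21204 + (16223 - 1*(-3442))) = (-3705 + (-4*(-3))*(-31 - 4*(-3)))/(21204 + (16223 - 1*(-3442))) = (-3705 + 12*(-31 + 12))/(21204 + (16223 + 3442)) = (-3705 + 12*(-19))/(21204 + 19665) = (-3705 - 228)/40869 = -3933*1/40869 = -23/239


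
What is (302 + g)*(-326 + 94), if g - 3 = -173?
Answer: -30624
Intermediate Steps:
g = -170 (g = 3 - 173 = -170)
(302 + g)*(-326 + 94) = (302 - 170)*(-326 + 94) = 132*(-232) = -30624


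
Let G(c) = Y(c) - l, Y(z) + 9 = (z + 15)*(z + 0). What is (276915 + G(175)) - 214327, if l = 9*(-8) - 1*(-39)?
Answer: 95862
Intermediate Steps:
Y(z) = -9 + z*(15 + z) (Y(z) = -9 + (z + 15)*(z + 0) = -9 + (15 + z)*z = -9 + z*(15 + z))
l = -33 (l = -72 + 39 = -33)
G(c) = 24 + c² + 15*c (G(c) = (-9 + c² + 15*c) - 1*(-33) = (-9 + c² + 15*c) + 33 = 24 + c² + 15*c)
(276915 + G(175)) - 214327 = (276915 + (24 + 175² + 15*175)) - 214327 = (276915 + (24 + 30625 + 2625)) - 214327 = (276915 + 33274) - 214327 = 310189 - 214327 = 95862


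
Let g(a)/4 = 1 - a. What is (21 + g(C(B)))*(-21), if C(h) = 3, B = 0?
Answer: -273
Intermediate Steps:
g(a) = 4 - 4*a (g(a) = 4*(1 - a) = 4 - 4*a)
(21 + g(C(B)))*(-21) = (21 + (4 - 4*3))*(-21) = (21 + (4 - 12))*(-21) = (21 - 8)*(-21) = 13*(-21) = -273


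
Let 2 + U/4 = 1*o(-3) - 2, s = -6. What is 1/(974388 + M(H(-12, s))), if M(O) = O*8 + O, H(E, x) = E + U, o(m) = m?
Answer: 1/974028 ≈ 1.0267e-6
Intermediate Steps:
U = -28 (U = -8 + 4*(1*(-3) - 2) = -8 + 4*(-3 - 2) = -8 + 4*(-5) = -8 - 20 = -28)
H(E, x) = -28 + E (H(E, x) = E - 28 = -28 + E)
M(O) = 9*O (M(O) = 8*O + O = 9*O)
1/(974388 + M(H(-12, s))) = 1/(974388 + 9*(-28 - 12)) = 1/(974388 + 9*(-40)) = 1/(974388 - 360) = 1/974028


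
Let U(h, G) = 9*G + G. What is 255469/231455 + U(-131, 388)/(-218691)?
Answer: 54970725679/50617125405 ≈ 1.0860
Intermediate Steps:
U(h, G) = 10*G
255469/231455 + U(-131, 388)/(-218691) = 255469/231455 + (10*388)/(-218691) = 255469*(1/231455) + 3880*(-1/218691) = 255469/231455 - 3880/218691 = 54970725679/50617125405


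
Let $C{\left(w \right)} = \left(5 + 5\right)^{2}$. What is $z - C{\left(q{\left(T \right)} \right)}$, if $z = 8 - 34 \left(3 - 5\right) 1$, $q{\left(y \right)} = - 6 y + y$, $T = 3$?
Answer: $-24$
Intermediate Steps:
$q{\left(y \right)} = - 5 y$
$C{\left(w \right)} = 100$ ($C{\left(w \right)} = 10^{2} = 100$)
$z = 76$ ($z = 8 - 34 \left(\left(-2\right) 1\right) = 8 - -68 = 8 + 68 = 76$)
$z - C{\left(q{\left(T \right)} \right)} = 76 - 100 = -24$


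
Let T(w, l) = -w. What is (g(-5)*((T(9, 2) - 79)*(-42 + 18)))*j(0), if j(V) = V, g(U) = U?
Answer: 0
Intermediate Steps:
(g(-5)*((T(9, 2) - 79)*(-42 + 18)))*j(0) = -5*(-1*9 - 79)*(-42 + 18)*0 = -5*(-9 - 79)*(-24)*0 = -(-440)*(-24)*0 = -5*2112*0 = -10560*0 = 0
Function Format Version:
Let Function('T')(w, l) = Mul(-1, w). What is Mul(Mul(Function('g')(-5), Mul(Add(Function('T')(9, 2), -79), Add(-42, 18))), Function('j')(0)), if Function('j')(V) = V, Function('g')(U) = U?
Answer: 0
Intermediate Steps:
Mul(Mul(Function('g')(-5), Mul(Add(Function('T')(9, 2), -79), Add(-42, 18))), Function('j')(0)) = Mul(Mul(-5, Mul(Add(Mul(-1, 9), -79), Add(-42, 18))), 0) = Mul(Mul(-5, Mul(Add(-9, -79), -24)), 0) = Mul(Mul(-5, Mul(-88, -24)), 0) = Mul(Mul(-5, 2112), 0) = Mul(-10560, 0) = 0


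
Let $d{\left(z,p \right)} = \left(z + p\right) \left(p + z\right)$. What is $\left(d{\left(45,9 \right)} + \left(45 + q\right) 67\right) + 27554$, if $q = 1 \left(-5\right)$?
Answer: $33150$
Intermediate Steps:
$q = -5$
$d{\left(z,p \right)} = \left(p + z\right)^{2}$ ($d{\left(z,p \right)} = \left(p + z\right) \left(p + z\right) = \left(p + z\right)^{2}$)
$\left(d{\left(45,9 \right)} + \left(45 + q\right) 67\right) + 27554 = \left(\left(9 + 45\right)^{2} + \left(45 - 5\right) 67\right) + 27554 = \left(54^{2} + 40 \cdot 67\right) + 27554 = \left(2916 + 2680\right) + 27554 = 5596 + 27554 = 33150$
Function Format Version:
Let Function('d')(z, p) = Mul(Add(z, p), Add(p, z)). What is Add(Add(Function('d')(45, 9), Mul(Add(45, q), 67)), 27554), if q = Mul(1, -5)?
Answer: 33150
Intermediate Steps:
q = -5
Function('d')(z, p) = Pow(Add(p, z), 2) (Function('d')(z, p) = Mul(Add(p, z), Add(p, z)) = Pow(Add(p, z), 2))
Add(Add(Function('d')(45, 9), Mul(Add(45, q), 67)), 27554) = Add(Add(Pow(Add(9, 45), 2), Mul(Add(45, -5), 67)), 27554) = Add(Add(Pow(54, 2), Mul(40, 67)), 27554) = Add(Add(2916, 2680), 27554) = Add(5596, 27554) = 33150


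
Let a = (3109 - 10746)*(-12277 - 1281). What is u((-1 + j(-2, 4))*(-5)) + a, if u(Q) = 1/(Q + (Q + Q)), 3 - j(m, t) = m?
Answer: 6212546759/60 ≈ 1.0354e+8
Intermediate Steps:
j(m, t) = 3 - m
u(Q) = 1/(3*Q) (u(Q) = 1/(Q + 2*Q) = 1/(3*Q))
a = 103542446 (a = -7637*(-13558) = 103542446)
u((-1 + j(-2, 4))*(-5)) + a = 1/(3*(((-1 + (3 - 1*(-2)))*(-5)))) + 103542446 = 1/(3*(((-1 + (3 + 2))*(-5)))) + 103542446 = 1/(3*(((-1 + 5)*(-5)))) + 103542446 = 1/(3*((4*(-5)))) + 103542446 = (1/3)/(-20) + 103542446 = (1/3)*(-1/20) + 103542446 = -1/60 + 103542446 = 6212546759/60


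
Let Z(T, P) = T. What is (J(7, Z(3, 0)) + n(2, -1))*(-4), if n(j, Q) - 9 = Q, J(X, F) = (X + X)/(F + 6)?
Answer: -344/9 ≈ -38.222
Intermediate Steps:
J(X, F) = 2*X/(6 + F) (J(X, F) = (2*X)/(6 + F) = 2*X/(6 + F))
n(j, Q) = 9 + Q
(J(7, Z(3, 0)) + n(2, -1))*(-4) = (2*7/(6 + 3) + (9 - 1))*(-4) = (2*7/9 + 8)*(-4) = (2*7*(⅑) + 8)*(-4) = (14/9 + 8)*(-4) = (86/9)*(-4) = -344/9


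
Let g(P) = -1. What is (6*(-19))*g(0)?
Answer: 114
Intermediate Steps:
(6*(-19))*g(0) = (6*(-19))*(-1) = -114*(-1) = 114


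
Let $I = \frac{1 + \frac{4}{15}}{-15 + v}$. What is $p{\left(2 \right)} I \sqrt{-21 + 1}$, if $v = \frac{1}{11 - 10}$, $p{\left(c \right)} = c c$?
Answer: $- \frac{76 i \sqrt{5}}{105} \approx - 1.6185 i$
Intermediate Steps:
$p{\left(c \right)} = c^{2}$
$v = 1$ ($v = 1^{-1} = 1$)
$I = - \frac{19}{210}$ ($I = \frac{1 + \frac{4}{15}}{-15 + 1} = \frac{1 + 4 \cdot \frac{1}{15}}{-14} = \left(1 + \frac{4}{15}\right) \left(- \frac{1}{14}\right) = \frac{19}{15} \left(- \frac{1}{14}\right) = - \frac{19}{210} \approx -0.090476$)
$p{\left(2 \right)} I \sqrt{-21 + 1} = 2^{2} \left(- \frac{19}{210}\right) \sqrt{-21 + 1} = 4 \left(- \frac{19}{210}\right) \sqrt{-20} = - \frac{38 \cdot 2 i \sqrt{5}}{105} = - \frac{76 i \sqrt{5}}{105}$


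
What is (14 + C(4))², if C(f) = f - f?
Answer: 196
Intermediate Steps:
C(f) = 0
(14 + C(4))² = (14 + 0)² = 14² = 196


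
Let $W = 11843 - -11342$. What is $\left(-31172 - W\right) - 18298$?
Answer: $-72655$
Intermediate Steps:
$W = 23185$ ($W = 11843 + 11342 = 23185$)
$\left(-31172 - W\right) - 18298 = \left(-31172 - 23185\right) - 18298 = -54357 - 18298 = -72655$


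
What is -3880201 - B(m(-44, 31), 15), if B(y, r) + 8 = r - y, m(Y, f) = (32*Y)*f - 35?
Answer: -3923891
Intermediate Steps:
m(Y, f) = -35 + 32*Y*f (m(Y, f) = 32*Y*f - 35 = -35 + 32*Y*f)
B(y, r) = -8 + r - y (B(y, r) = -8 + (r - y) = -8 + r - y)
-3880201 - B(m(-44, 31), 15) = -3880201 - (-8 + 15 - (-35 + 32*(-44)*31)) = -3880201 - (-8 + 15 - (-35 - 43648)) = -3880201 - (-8 + 15 - 1*(-43683)) = -3880201 - (-8 + 15 + 43683) = -3880201 - 1*43690 = -3880201 - 43690 = -3923891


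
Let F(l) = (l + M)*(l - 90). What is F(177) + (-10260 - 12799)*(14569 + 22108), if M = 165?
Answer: -845705189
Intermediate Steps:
F(l) = (-90 + l)*(165 + l) (F(l) = (l + 165)*(l - 90) = (165 + l)*(-90 + l) = (-90 + l)*(165 + l))
F(177) + (-10260 - 12799)*(14569 + 22108) = (-14850 + 177² + 75*177) + (-10260 - 12799)*(14569 + 22108) = (-14850 + 31329 + 13275) - 23059*36677 = 29754 - 845734943 = -845705189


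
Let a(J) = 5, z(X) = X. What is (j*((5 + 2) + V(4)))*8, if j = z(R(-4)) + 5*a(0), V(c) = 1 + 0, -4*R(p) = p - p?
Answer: 1600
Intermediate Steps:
R(p) = 0 (R(p) = -(p - p)/4 = -¼*0 = 0)
V(c) = 1
j = 25 (j = 0 + 5*5 = 0 + 25 = 25)
(j*((5 + 2) + V(4)))*8 = (25*((5 + 2) + 1))*8 = (25*(7 + 1))*8 = (25*8)*8 = 200*8 = 1600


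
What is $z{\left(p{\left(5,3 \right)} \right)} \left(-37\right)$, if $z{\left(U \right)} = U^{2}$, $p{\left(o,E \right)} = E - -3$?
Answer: $-1332$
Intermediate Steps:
$p{\left(o,E \right)} = 3 + E$ ($p{\left(o,E \right)} = E + 3 = 3 + E$)
$z{\left(p{\left(5,3 \right)} \right)} \left(-37\right) = \left(3 + 3\right)^{2} \left(-37\right) = 6^{2} \left(-37\right) = 36 \left(-37\right) = -1332$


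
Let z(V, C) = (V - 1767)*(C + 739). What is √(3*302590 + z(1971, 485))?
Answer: √1157466 ≈ 1075.9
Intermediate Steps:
z(V, C) = (-1767 + V)*(739 + C)
√(3*302590 + z(1971, 485)) = √(3*302590 + (-1305813 - 1767*485 + 739*1971 + 485*1971)) = √(907770 + (-1305813 - 856995 + 1456569 + 955935)) = √(907770 + 249696) = √1157466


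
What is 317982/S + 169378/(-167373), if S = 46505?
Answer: 45344677396/7783681365 ≈ 5.8256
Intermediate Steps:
317982/S + 169378/(-167373) = 317982/46505 + 169378/(-167373) = 317982*(1/46505) + 169378*(-1/167373) = 317982/46505 - 169378/167373 = 45344677396/7783681365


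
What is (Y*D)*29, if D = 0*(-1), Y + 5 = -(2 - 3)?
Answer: 0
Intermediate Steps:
Y = -4 (Y = -5 - (2 - 3) = -5 - 1*(-1) = -5 + 1 = -4)
D = 0
(Y*D)*29 = -4*0*29 = 0*29 = 0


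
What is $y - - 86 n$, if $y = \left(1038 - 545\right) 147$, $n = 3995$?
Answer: $416041$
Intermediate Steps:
$y = 72471$ ($y = 493 \cdot 147 = 72471$)
$y - - 86 n = 72471 - \left(-86\right) 3995 = 72471 - -343570 = 72471 + 343570 = 416041$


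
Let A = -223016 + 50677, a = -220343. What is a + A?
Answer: -392682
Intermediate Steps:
A = -172339
a + A = -220343 - 172339 = -392682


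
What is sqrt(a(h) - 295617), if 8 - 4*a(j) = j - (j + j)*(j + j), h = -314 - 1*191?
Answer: I*sqrt(161855)/2 ≈ 201.16*I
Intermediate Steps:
h = -505 (h = -314 - 191 = -505)
a(j) = 2 + j**2 - j/4 (a(j) = 2 - (j - (j + j)*(j + j))/4 = 2 - (j - 2*j*2*j)/4 = 2 - (j - 4*j**2)/4 = 2 + (j**2 - j/4) = 2 + j**2 - j/4)
sqrt(a(h) - 295617) = sqrt((2 + (-505)**2 - 1/4*(-505)) - 295617) = sqrt((2 + 255025 + 505/4) - 295617) = sqrt(1020613/4 - 295617) = sqrt(-161855/4) = I*sqrt(161855)/2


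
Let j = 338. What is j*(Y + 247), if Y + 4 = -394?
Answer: -51038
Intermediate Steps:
Y = -398 (Y = -4 - 394 = -398)
j*(Y + 247) = 338*(-398 + 247) = 338*(-151) = -51038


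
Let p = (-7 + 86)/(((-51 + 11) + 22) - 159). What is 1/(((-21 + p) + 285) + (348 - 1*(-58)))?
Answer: 177/118511 ≈ 0.0014935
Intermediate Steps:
p = -79/177 (p = 79/((-40 + 22) - 159) = 79/(-18 - 159) = 79/(-177) = 79*(-1/177) = -79/177 ≈ -0.44633)
1/(((-21 + p) + 285) + (348 - 1*(-58))) = 1/(((-21 - 79/177) + 285) + (348 - 1*(-58))) = 1/((-3796/177 + 285) + (348 + 58)) = 1/(46649/177 + 406) = 1/(118511/177) = 177/118511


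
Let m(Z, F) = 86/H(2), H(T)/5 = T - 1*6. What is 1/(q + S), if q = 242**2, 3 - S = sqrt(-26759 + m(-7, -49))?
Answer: 585670/34301202523 + 3*I*sqrt(297370)/34301202523 ≈ 1.7074e-5 + 4.7694e-8*I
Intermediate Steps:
H(T) = -30 + 5*T (H(T) = 5*(T - 1*6) = 5*(T - 6) = 5*(-6 + T) = -30 + 5*T)
m(Z, F) = -43/10 (m(Z, F) = 86/(-30 + 5*2) = 86/(-30 + 10) = 86/(-20) = 86*(-1/20) = -43/10)
S = 3 - 3*I*sqrt(297370)/10 (S = 3 - sqrt(-26759 - 43/10) = 3 - sqrt(-267633/10) = 3 - 3*I*sqrt(297370)/10 ≈ 3.0 - 163.59*I)
q = 58564
1/(q + S) = 1/(58564 + (3 - 3*I*sqrt(297370)/10)) = 1/(58567 - 3*I*sqrt(297370)/10)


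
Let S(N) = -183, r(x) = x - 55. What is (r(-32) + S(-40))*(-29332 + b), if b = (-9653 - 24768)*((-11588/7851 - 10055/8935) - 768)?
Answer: -33455287075167810/4676579 ≈ -7.1538e+9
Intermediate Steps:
r(x) = -55 + x
b = 372136932191993/14029737 (b = -34421*((-11588*1/7851 - 10055*1/8935) - 768) = -34421*((-11588/7851 - 2011/1787) - 768) = -34421*(-36496117/14029737 - 768) = -34421*(-10811334133/14029737) = 372136932191993/14029737 ≈ 2.6525e+7)
(r(-32) + S(-40))*(-29332 + b) = ((-55 - 32) - 183)*(-29332 + 372136932191993/14029737) = (-87 - 183)*(371725411946309/14029737) = -270*371725411946309/14029737 = -33455287075167810/4676579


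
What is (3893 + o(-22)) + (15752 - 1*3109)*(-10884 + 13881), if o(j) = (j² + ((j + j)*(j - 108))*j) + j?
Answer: 37769586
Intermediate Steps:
o(j) = j + j² + 2*j²*(-108 + j) (o(j) = (j² + ((2*j)*(-108 + j))*j) + j = (j² + (2*j*(-108 + j))*j) + j = (j² + 2*j²*(-108 + j)) + j = j + j² + 2*j²*(-108 + j))
(3893 + o(-22)) + (15752 - 1*3109)*(-10884 + 13881) = (3893 - 22*(1 - 215*(-22) + 2*(-22)²)) + (15752 - 1*3109)*(-10884 + 13881) = (3893 - 22*(1 + 4730 + 2*484)) + (15752 - 3109)*2997 = (3893 - 22*(1 + 4730 + 968)) + 12643*2997 = (3893 - 22*5699) + 37891071 = (3893 - 125378) + 37891071 = -121485 + 37891071 = 37769586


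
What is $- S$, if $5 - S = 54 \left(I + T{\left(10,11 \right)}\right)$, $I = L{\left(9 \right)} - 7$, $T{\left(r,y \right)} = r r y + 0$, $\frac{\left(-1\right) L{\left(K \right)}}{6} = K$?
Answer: $56101$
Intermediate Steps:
$L{\left(K \right)} = - 6 K$
$T{\left(r,y \right)} = y r^{2}$ ($T{\left(r,y \right)} = r^{2} y + 0 = y r^{2} + 0 = y r^{2}$)
$I = -61$ ($I = \left(-6\right) 9 - 7 = -54 - 7 = -61$)
$S = -56101$ ($S = 5 - 54 \left(-61 + 11 \cdot 10^{2}\right) = 5 - 54 \left(-61 + 11 \cdot 100\right) = 5 - 54 \left(-61 + 1100\right) = 5 - 54 \cdot 1039 = 5 - 56106 = -56101$)
$- S = \left(-1\right) \left(-56101\right) = 56101$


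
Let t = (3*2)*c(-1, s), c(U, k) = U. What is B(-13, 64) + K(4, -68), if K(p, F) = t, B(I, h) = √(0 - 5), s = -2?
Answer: -6 + I*√5 ≈ -6.0 + 2.2361*I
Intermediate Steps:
B(I, h) = I*√5 (B(I, h) = √(-5) = I*√5)
t = -6 (t = (3*2)*(-1) = 6*(-1) = -6)
K(p, F) = -6
B(-13, 64) + K(4, -68) = I*√5 - 6 = -6 + I*√5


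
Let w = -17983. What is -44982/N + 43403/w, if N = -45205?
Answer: -1153121309/812921515 ≈ -1.4185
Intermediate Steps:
-44982/N + 43403/w = -44982/(-45205) + 43403/(-17983) = -44982*(-1/45205) + 43403*(-1/17983) = 44982/45205 - 43403/17983 = -1153121309/812921515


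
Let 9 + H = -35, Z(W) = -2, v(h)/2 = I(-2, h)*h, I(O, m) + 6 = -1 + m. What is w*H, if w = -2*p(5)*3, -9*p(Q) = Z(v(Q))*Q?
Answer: 880/3 ≈ 293.33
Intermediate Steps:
I(O, m) = -7 + m (I(O, m) = -6 + (-1 + m) = -7 + m)
v(h) = 2*h*(-7 + h) (v(h) = 2*((-7 + h)*h) = 2*(h*(-7 + h)) = 2*h*(-7 + h))
H = -44 (H = -9 - 35 = -44)
p(Q) = 2*Q/9 (p(Q) = -(-2)*Q/9 = 2*Q/9)
w = -20/3 (w = -4*5/9*3 = -2*10/9*3 = -20/9*3 = -20/3 ≈ -6.6667)
w*H = -20/3*(-44) = 880/3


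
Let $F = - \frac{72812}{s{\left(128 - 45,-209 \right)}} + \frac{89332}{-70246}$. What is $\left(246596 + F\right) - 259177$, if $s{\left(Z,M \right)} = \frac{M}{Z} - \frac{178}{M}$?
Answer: $\frac{31588011802969}{1015300561} \approx 31112.0$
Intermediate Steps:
$s{\left(Z,M \right)} = - \frac{178}{M} + \frac{M}{Z}$
$F = \frac{44361508160910}{1015300561}$ ($F = - \frac{72812}{- \frac{178}{-209} - \frac{209}{128 - 45}} + \frac{89332}{-70246} = - \frac{72812}{\left(-178\right) \left(- \frac{1}{209}\right) - \frac{209}{128 - 45}} + 89332 \left(- \frac{1}{70246}\right) = - \frac{72812}{\frac{178}{209} - \frac{209}{83}} - \frac{44666}{35123} = - \frac{72812}{- \frac{28907}{17347}} - \frac{44666}{35123} = \left(-72812\right) \left(- \frac{17347}{28907}\right) - \frac{44666}{35123} = \frac{1263069764}{28907} - \frac{44666}{35123} = \frac{44361508160910}{1015300561} \approx 43693.0$)
$\left(246596 + F\right) - 259177 = \left(246596 + \frac{44361508160910}{1015300561}\right) - 259177 = \frac{294730565301266}{1015300561} - 259177 = \frac{31588011802969}{1015300561}$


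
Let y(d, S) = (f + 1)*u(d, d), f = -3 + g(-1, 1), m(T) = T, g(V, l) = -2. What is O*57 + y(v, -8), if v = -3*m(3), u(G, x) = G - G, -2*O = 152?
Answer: -4332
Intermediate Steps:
O = -76 (O = -½*152 = -76)
u(G, x) = 0
f = -5 (f = -3 - 2 = -5)
v = -9 (v = -3*3 = -9)
y(d, S) = 0 (y(d, S) = (-5 + 1)*0 = -4*0 = 0)
O*57 + y(v, -8) = -76*57 + 0 = -4332 + 0 = -4332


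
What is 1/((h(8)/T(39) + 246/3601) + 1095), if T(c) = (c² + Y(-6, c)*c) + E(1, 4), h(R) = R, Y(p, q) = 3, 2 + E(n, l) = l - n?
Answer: 5902039/6463164707 ≈ 0.00091318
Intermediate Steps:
E(n, l) = -2 + l - n (E(n, l) = -2 + (l - n) = -2 + l - n)
T(c) = 1 + c² + 3*c (T(c) = (c² + 3*c) + (-2 + 4 - 1*1) = (c² + 3*c) + (-2 + 4 - 1) = (c² + 3*c) + 1 = 1 + c² + 3*c)
1/((h(8)/T(39) + 246/3601) + 1095) = 1/((8/(1 + 39² + 3*39) + 246/3601) + 1095) = 1/((8/(1 + 1521 + 117) + 246*(1/3601)) + 1095) = 1/((8/1639 + 246/3601) + 1095) = 1/(432002/5902039 + 1095) = 1/(6463164707/5902039) = 5902039/6463164707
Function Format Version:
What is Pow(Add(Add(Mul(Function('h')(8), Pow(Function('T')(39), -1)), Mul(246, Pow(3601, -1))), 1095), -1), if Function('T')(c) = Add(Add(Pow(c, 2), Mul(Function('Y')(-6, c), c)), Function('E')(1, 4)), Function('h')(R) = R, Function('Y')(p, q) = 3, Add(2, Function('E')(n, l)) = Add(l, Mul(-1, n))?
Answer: Rational(5902039, 6463164707) ≈ 0.00091318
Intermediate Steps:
Function('E')(n, l) = Add(-2, l, Mul(-1, n)) (Function('E')(n, l) = Add(-2, Add(l, Mul(-1, n))) = Add(-2, l, Mul(-1, n)))
Function('T')(c) = Add(1, Pow(c, 2), Mul(3, c)) (Function('T')(c) = Add(Add(Pow(c, 2), Mul(3, c)), Add(-2, 4, Mul(-1, 1))) = Add(Add(Pow(c, 2), Mul(3, c)), Add(-2, 4, -1)) = Add(Add(Pow(c, 2), Mul(3, c)), 1) = Add(1, Pow(c, 2), Mul(3, c)))
Pow(Add(Add(Mul(Function('h')(8), Pow(Function('T')(39), -1)), Mul(246, Pow(3601, -1))), 1095), -1) = Pow(Add(Add(Mul(8, Pow(Add(1, Pow(39, 2), Mul(3, 39)), -1)), Mul(246, Pow(3601, -1))), 1095), -1) = Pow(Add(Add(Mul(8, Pow(Add(1, 1521, 117), -1)), Mul(246, Rational(1, 3601))), 1095), -1) = Pow(Add(Add(Mul(8, Pow(1639, -1)), Rational(246, 3601)), 1095), -1) = Pow(Add(Add(Mul(8, Rational(1, 1639)), Rational(246, 3601)), 1095), -1) = Pow(Add(Add(Rational(8, 1639), Rational(246, 3601)), 1095), -1) = Pow(Add(Rational(432002, 5902039), 1095), -1) = Pow(Rational(6463164707, 5902039), -1) = Rational(5902039, 6463164707)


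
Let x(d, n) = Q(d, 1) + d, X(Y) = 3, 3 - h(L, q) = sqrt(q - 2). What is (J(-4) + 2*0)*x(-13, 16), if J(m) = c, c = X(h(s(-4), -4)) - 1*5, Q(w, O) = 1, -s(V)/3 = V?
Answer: 24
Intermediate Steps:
s(V) = -3*V
h(L, q) = 3 - sqrt(-2 + q) (h(L, q) = 3 - sqrt(q - 2) = 3 - sqrt(-2 + q))
c = -2 (c = 3 - 1*5 = 3 - 5 = -2)
J(m) = -2
x(d, n) = 1 + d
(J(-4) + 2*0)*x(-13, 16) = (-2 + 2*0)*(1 - 13) = (-2 + 0)*(-12) = -2*(-12) = 24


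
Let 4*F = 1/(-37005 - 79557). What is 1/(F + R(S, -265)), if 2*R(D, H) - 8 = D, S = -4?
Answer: 466248/932495 ≈ 0.50000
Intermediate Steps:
F = -1/466248 (F = 1/(4*(-37005 - 79557)) = (1/4)/(-116562) = (1/4)*(-1/116562) = -1/466248 ≈ -2.1448e-6)
R(D, H) = 4 + D/2
1/(F + R(S, -265)) = 1/(-1/466248 + (4 + (1/2)*(-4))) = 1/(-1/466248 + (4 - 2)) = 1/(-1/466248 + 2) = 1/(932495/466248) = 466248/932495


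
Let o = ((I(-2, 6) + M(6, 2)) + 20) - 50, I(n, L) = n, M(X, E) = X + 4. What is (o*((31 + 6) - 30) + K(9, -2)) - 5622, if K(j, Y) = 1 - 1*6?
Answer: -5781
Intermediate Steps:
K(j, Y) = -5 (K(j, Y) = 1 - 6 = -5)
M(X, E) = 4 + X
o = -22 (o = ((-2 + (4 + 6)) + 20) - 50 = ((-2 + 10) + 20) - 50 = (8 + 20) - 50 = 28 - 50 = -22)
(o*((31 + 6) - 30) + K(9, -2)) - 5622 = (-22*((31 + 6) - 30) - 5) - 5622 = (-22*(37 - 30) - 5) - 5622 = (-22*7 - 5) - 5622 = (-154 - 5) - 5622 = -159 - 5622 = -5781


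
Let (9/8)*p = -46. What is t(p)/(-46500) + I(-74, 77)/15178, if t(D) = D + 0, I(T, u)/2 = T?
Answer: -7044062/793999125 ≈ -0.0088716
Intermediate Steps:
p = -368/9 (p = (8/9)*(-46) = -368/9 ≈ -40.889)
I(T, u) = 2*T
t(D) = D
t(p)/(-46500) + I(-74, 77)/15178 = -368/9/(-46500) + (2*(-74))/15178 = -368/9*(-1/46500) - 148*1/15178 = 92/104625 - 74/7589 = -7044062/793999125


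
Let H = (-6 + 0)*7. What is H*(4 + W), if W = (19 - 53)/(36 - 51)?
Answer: -1316/5 ≈ -263.20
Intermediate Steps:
W = 34/15 (W = -34/(-15) = -34*(-1/15) = 34/15 ≈ 2.2667)
H = -42 (H = -6*7 = -42)
H*(4 + W) = -42*(4 + 34/15) = -42*94/15 = -1316/5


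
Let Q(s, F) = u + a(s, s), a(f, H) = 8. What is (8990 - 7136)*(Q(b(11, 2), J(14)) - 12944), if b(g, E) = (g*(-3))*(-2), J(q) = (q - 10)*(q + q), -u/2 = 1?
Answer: -23987052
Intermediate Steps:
u = -2 (u = -2*1 = -2)
J(q) = 2*q*(-10 + q) (J(q) = (-10 + q)*(2*q) = 2*q*(-10 + q))
b(g, E) = 6*g (b(g, E) = -3*g*(-2) = 6*g)
Q(s, F) = 6 (Q(s, F) = -2 + 8 = 6)
(8990 - 7136)*(Q(b(11, 2), J(14)) - 12944) = (8990 - 7136)*(6 - 12944) = 1854*(-12938) = -23987052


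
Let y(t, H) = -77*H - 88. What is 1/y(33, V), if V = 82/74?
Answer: -37/6413 ≈ -0.0057695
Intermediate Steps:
V = 41/37 (V = 82*(1/74) = 41/37 ≈ 1.1081)
y(t, H) = -88 - 77*H
1/y(33, V) = 1/(-88 - 77*41/37) = 1/(-88 - 3157/37) = 1/(-6413/37) = -37/6413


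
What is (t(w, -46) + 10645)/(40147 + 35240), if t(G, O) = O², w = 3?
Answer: 12761/75387 ≈ 0.16927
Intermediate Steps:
(t(w, -46) + 10645)/(40147 + 35240) = ((-46)² + 10645)/(40147 + 35240) = (2116 + 10645)/75387 = 12761*(1/75387) = 12761/75387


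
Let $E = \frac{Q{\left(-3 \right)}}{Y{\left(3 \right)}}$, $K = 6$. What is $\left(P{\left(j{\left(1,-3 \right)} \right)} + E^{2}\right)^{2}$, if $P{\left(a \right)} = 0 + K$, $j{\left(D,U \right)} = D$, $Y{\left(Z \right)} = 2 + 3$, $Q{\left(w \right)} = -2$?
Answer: $\frac{23716}{625} \approx 37.946$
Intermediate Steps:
$Y{\left(Z \right)} = 5$
$E = - \frac{2}{5} \approx -0.4$
$P{\left(a \right)} = 6$ ($P{\left(a \right)} = 0 + 6 = 6$)
$\left(P{\left(j{\left(1,-3 \right)} \right)} + E^{2}\right)^{2} = \left(6 + \left(- \frac{2}{5}\right)^{2}\right)^{2} = \left(6 + \frac{4}{25}\right)^{2} = \left(\frac{154}{25}\right)^{2} = \frac{23716}{625}$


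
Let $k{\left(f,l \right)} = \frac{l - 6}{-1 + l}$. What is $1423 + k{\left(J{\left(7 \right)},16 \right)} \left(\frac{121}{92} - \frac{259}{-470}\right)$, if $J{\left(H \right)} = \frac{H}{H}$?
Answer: $\frac{46188239}{32430} \approx 1424.2$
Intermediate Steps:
$J{\left(H \right)} = 1$
$k{\left(f,l \right)} = \frac{-6 + l}{-1 + l}$
$1423 + k{\left(J{\left(7 \right)},16 \right)} \left(\frac{121}{92} - \frac{259}{-470}\right) = 1423 + \frac{-6 + 16}{-1 + 16} \left(\frac{121}{92} - \frac{259}{-470}\right) = 1423 + \frac{1}{15} \cdot 10 \left(121 \cdot \frac{1}{92} - - \frac{259}{470}\right) = 1423 + \frac{1}{15} \cdot 10 \left(\frac{121}{92} + \frac{259}{470}\right) = 1423 + \frac{2}{3} \cdot \frac{40349}{21620} = 1423 + \frac{40349}{32430} = \frac{46188239}{32430}$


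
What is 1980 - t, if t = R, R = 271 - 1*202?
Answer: 1911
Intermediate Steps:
R = 69 (R = 271 - 202 = 69)
t = 69
1980 - t = 1980 - 1*69 = 1980 - 69 = 1911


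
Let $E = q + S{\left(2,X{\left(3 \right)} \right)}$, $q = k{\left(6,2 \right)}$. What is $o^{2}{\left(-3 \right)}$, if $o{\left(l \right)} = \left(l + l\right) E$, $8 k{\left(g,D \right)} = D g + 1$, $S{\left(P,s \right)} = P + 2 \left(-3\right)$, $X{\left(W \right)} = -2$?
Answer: $\frac{3249}{16} \approx 203.06$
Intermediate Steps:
$S{\left(P,s \right)} = -6 + P$ ($S{\left(P,s \right)} = P - 6 = -6 + P$)
$k{\left(g,D \right)} = \frac{1}{8} + \frac{D g}{8}$ ($k{\left(g,D \right)} = \frac{D g + 1}{8} = \frac{1 + D g}{8} = \frac{1}{8} + \frac{D g}{8}$)
$q = \frac{13}{8}$ ($q = \frac{1}{8} + \frac{1}{8} \cdot 2 \cdot 6 = \frac{1}{8} + \frac{3}{2} = \frac{13}{8} \approx 1.625$)
$E = - \frac{19}{8}$ ($E = \frac{13}{8} + \left(-6 + 2\right) = \frac{13}{8} - 4 = - \frac{19}{8} \approx -2.375$)
$o{\left(l \right)} = - \frac{19 l}{4}$ ($o{\left(l \right)} = \left(l + l\right) \left(- \frac{19}{8}\right) = 2 l \left(- \frac{19}{8}\right) = - \frac{19 l}{4}$)
$o^{2}{\left(-3 \right)} = \left(\left(- \frac{19}{4}\right) \left(-3\right)\right)^{2} = \left(\frac{57}{4}\right)^{2} = \frac{3249}{16}$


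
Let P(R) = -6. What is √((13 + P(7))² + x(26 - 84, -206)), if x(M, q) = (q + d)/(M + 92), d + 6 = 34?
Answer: 2*√3162/17 ≈ 6.6155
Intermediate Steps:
d = 28 (d = -6 + 34 = 28)
x(M, q) = (28 + q)/(92 + M) (x(M, q) = (q + 28)/(M + 92) = (28 + q)/(92 + M))
√((13 + P(7))² + x(26 - 84, -206)) = √((13 - 6)² + (28 - 206)/(92 + (26 - 84))) = √(7² - 178/(92 - 58)) = √(49 - 178/34) = √(49 + (1/34)*(-178)) = √(49 - 89/17) = √(744/17) = 2*√3162/17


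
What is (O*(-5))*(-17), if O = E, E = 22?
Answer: 1870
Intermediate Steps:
O = 22
(O*(-5))*(-17) = (22*(-5))*(-17) = -110*(-17) = 1870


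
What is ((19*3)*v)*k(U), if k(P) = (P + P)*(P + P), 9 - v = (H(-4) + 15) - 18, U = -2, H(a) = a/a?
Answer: 10032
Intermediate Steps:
H(a) = 1
v = 11 (v = 9 - ((1 + 15) - 18) = 9 - (16 - 18) = 9 - 1*(-2) = 9 + 2 = 11)
k(P) = 4*P² (k(P) = (2*P)*(2*P) = 4*P²)
((19*3)*v)*k(U) = ((19*3)*11)*(4*(-2)²) = (57*11)*(4*4) = 627*16 = 10032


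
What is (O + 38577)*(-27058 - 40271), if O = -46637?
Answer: 542671740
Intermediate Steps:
(O + 38577)*(-27058 - 40271) = (-46637 + 38577)*(-27058 - 40271) = -8060*(-67329) = 542671740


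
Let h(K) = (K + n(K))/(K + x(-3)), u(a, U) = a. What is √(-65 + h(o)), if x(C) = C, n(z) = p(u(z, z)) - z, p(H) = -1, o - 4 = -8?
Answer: I*√3178/7 ≈ 8.0534*I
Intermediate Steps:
o = -4 (o = 4 - 8 = -4)
n(z) = -1 - z
h(K) = -1/(-3 + K) (h(K) = (K + (-1 - K))/(K - 3) = -1/(-3 + K))
√(-65 + h(o)) = √(-65 - 1/(-3 - 4)) = √(-65 - 1/(-7)) = √(-65 - 1*(-⅐)) = √(-65 + ⅐) = √(-454/7) = I*√3178/7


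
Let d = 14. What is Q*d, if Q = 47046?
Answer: 658644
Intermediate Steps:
Q*d = 47046*14 = 658644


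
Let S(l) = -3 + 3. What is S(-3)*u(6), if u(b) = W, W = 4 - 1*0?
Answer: 0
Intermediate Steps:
W = 4 (W = 4 + 0 = 4)
u(b) = 4
S(l) = 0
S(-3)*u(6) = 0*4 = 0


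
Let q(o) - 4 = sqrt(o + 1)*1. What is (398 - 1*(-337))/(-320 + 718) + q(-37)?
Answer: 2327/398 + 6*I ≈ 5.8467 + 6.0*I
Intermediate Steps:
q(o) = 4 + sqrt(1 + o) (q(o) = 4 + sqrt(o + 1)*1 = 4 + sqrt(1 + o)*1 = 4 + sqrt(1 + o))
(398 - 1*(-337))/(-320 + 718) + q(-37) = (398 - 1*(-337))/(-320 + 718) + (4 + sqrt(1 - 37)) = (398 + 337)/398 + (4 + sqrt(-36)) = (1/398)*735 + (4 + 6*I) = 735/398 + (4 + 6*I) = 2327/398 + 6*I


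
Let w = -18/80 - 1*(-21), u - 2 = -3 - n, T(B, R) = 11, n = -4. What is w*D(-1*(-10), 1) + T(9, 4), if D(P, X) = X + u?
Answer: 941/10 ≈ 94.100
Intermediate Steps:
u = 3 (u = 2 + (-3 - 1*(-4)) = 2 + (-3 + 4) = 2 + 1 = 3)
w = 831/40 (w = -18*1/80 + 21 = -9/40 + 21 = 831/40 ≈ 20.775)
D(P, X) = 3 + X (D(P, X) = X + 3 = 3 + X)
w*D(-1*(-10), 1) + T(9, 4) = 831*(3 + 1)/40 + 11 = (831/40)*4 + 11 = 831/10 + 11 = 941/10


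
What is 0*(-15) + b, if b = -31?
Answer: -31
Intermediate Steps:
0*(-15) + b = 0*(-15) - 31 = 0 - 31 = -31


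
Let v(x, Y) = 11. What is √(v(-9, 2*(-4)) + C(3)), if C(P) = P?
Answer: √14 ≈ 3.7417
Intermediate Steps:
√(v(-9, 2*(-4)) + C(3)) = √(11 + 3) = √14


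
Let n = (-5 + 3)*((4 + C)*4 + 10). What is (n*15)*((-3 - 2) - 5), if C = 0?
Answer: 7800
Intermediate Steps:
n = -52 (n = (-5 + 3)*((4 + 0)*4 + 10) = -2*(4*4 + 10) = -2*(16 + 10) = -2*26 = -52)
(n*15)*((-3 - 2) - 5) = (-52*15)*((-3 - 2) - 5) = -780*(-5 - 5) = -780*(-10) = 7800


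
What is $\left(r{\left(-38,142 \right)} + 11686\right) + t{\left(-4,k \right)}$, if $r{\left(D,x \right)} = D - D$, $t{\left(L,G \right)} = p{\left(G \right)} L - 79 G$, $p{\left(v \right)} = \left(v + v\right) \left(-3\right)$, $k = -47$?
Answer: $14271$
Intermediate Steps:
$p{\left(v \right)} = - 6 v$ ($p{\left(v \right)} = 2 v \left(-3\right) = - 6 v$)
$t{\left(L,G \right)} = - 79 G - 6 G L$ ($t{\left(L,G \right)} = - 6 G L - 79 G = - 79 G - 6 G L$)
$r{\left(D,x \right)} = 0$
$\left(r{\left(-38,142 \right)} + 11686\right) + t{\left(-4,k \right)} = \left(0 + 11686\right) - 47 \left(-79 - -24\right) = 11686 - 47 \left(-79 + 24\right) = 11686 - -2585 = 11686 + 2585 = 14271$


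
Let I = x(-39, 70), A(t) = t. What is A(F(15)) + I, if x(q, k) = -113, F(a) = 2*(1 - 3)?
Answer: -117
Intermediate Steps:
F(a) = -4 (F(a) = 2*(-2) = -4)
I = -113
A(F(15)) + I = -4 - 113 = -117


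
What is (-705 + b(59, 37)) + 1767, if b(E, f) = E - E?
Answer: 1062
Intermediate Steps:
b(E, f) = 0
(-705 + b(59, 37)) + 1767 = (-705 + 0) + 1767 = -705 + 1767 = 1062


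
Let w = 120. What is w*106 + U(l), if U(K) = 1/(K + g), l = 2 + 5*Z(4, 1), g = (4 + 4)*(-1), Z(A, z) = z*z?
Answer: 12719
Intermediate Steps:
Z(A, z) = z**2
g = -8 (g = 8*(-1) = -8)
l = 7 (l = 2 + 5*1**2 = 2 + 5*1 = 2 + 5 = 7)
U(K) = 1/(-8 + K) (U(K) = 1/(K - 8) = 1/(-8 + K))
w*106 + U(l) = 120*106 + 1/(-8 + 7) = 12720 + 1/(-1) = 12720 - 1 = 12719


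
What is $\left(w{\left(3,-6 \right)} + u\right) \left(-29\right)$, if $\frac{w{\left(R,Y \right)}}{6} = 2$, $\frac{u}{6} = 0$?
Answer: $-348$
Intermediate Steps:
$u = 0$ ($u = 6 \cdot 0 = 0$)
$w{\left(R,Y \right)} = 12$ ($w{\left(R,Y \right)} = 6 \cdot 2 = 12$)
$\left(w{\left(3,-6 \right)} + u\right) \left(-29\right) = \left(12 + 0\right) \left(-29\right) = 12 \left(-29\right) = -348$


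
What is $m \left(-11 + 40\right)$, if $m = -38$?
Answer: $-1102$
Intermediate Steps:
$m \left(-11 + 40\right) = - 38 \left(-11 + 40\right) = \left(-38\right) 29 = -1102$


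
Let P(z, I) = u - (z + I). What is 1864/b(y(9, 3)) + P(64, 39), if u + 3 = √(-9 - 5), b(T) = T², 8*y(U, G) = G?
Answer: 118342/9 + I*√14 ≈ 13149.0 + 3.7417*I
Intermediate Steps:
y(U, G) = G/8
u = -3 + I*√14 (u = -3 + √(-9 - 5) = -3 + √(-14) = -3 + I*√14 ≈ -3.0 + 3.7417*I)
P(z, I) = -3 - I - z + I*√14 (P(z, I) = (-3 + I*√14) - (z + I) = (-3 + I*√14) - (I + z) = (-3 + I*√14) + (-I - z) = -3 - I - z + I*√14)
1864/b(y(9, 3)) + P(64, 39) = 1864/(((⅛)*3)²) + (-3 - 1*39 - 1*64 + I*√14) = 1864/((3/8)²) + (-3 - 39 - 64 + I*√14) = 1864/(9/64) + (-106 + I*√14) = 1864*(64/9) + (-106 + I*√14) = 119296/9 + (-106 + I*√14) = 118342/9 + I*√14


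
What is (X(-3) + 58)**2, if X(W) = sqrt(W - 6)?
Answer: 3355 + 348*I ≈ 3355.0 + 348.0*I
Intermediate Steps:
X(W) = sqrt(-6 + W)
(X(-3) + 58)**2 = (sqrt(-6 - 3) + 58)**2 = (sqrt(-9) + 58)**2 = (3*I + 58)**2 = (58 + 3*I)**2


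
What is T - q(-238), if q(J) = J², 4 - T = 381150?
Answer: -437790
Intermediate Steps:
T = -381146 (T = 4 - 1*381150 = 4 - 381150 = -381146)
T - q(-238) = -381146 - 1*(-238)² = -381146 - 1*56644 = -381146 - 56644 = -437790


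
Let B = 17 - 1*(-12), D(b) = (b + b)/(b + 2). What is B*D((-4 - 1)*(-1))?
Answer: 290/7 ≈ 41.429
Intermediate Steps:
D(b) = 2*b/(2 + b) (D(b) = (2*b)/(2 + b) = 2*b/(2 + b))
B = 29 (B = 17 + 12 = 29)
B*D((-4 - 1)*(-1)) = 29*(2*((-4 - 1)*(-1))/(2 + (-4 - 1)*(-1))) = 29*(2*(-5*(-1))/(2 - 5*(-1))) = 29*(2*5/(2 + 5)) = 29*(2*5/7) = 29*(2*5*(1/7)) = 29*(10/7) = 290/7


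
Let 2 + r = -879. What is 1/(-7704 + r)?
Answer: -1/8585 ≈ -0.00011648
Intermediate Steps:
r = -881 (r = -2 - 879 = -881)
1/(-7704 + r) = 1/(-7704 - 881) = 1/(-8585) = -1/8585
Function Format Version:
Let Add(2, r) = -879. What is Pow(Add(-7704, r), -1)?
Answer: Rational(-1, 8585) ≈ -0.00011648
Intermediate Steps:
r = -881 (r = Add(-2, -879) = -881)
Pow(Add(-7704, r), -1) = Pow(Add(-7704, -881), -1) = Pow(-8585, -1) = Rational(-1, 8585)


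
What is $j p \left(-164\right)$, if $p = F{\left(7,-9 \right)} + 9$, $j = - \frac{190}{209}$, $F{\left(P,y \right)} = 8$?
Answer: $\frac{27880}{11} \approx 2534.5$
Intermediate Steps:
$j = - \frac{10}{11}$ ($j = \left(-190\right) \frac{1}{209} = - \frac{10}{11} \approx -0.90909$)
$p = 17$ ($p = 8 + 9 = 17$)
$j p \left(-164\right) = \left(- \frac{10}{11}\right) 17 \left(-164\right) = \left(- \frac{170}{11}\right) \left(-164\right) = \frac{27880}{11}$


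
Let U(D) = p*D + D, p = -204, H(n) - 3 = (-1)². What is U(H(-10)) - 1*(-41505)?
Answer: 40693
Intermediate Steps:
H(n) = 4 (H(n) = 3 + (-1)² = 3 + 1 = 4)
U(D) = -203*D (U(D) = -204*D + D = -203*D)
U(H(-10)) - 1*(-41505) = -203*4 - 1*(-41505) = -812 + 41505 = 40693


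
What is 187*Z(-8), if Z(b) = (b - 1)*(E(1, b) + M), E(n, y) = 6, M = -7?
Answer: 1683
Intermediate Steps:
Z(b) = 1 - b (Z(b) = (b - 1)*(6 - 7) = (-1 + b)*(-1) = 1 - b)
187*Z(-8) = 187*(1 - 1*(-8)) = 187*(1 + 8) = 187*9 = 1683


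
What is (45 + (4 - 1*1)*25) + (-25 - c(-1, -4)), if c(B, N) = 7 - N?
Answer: 84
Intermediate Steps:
(45 + (4 - 1*1)*25) + (-25 - c(-1, -4)) = (45 + (4 - 1*1)*25) + (-25 - (7 - 1*(-4))) = (45 + (4 - 1)*25) + (-25 - (7 + 4)) = (45 + 3*25) + (-25 - 1*11) = (45 + 75) + (-25 - 11) = 120 - 36 = 84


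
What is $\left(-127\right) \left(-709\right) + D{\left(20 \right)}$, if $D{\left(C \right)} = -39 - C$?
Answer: $89984$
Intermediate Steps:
$\left(-127\right) \left(-709\right) + D{\left(20 \right)} = \left(-127\right) \left(-709\right) - 59 = 90043 - 59 = 89984$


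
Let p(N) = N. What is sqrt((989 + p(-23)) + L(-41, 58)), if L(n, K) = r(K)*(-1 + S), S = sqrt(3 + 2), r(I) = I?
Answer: sqrt(908 + 58*sqrt(5)) ≈ 32.213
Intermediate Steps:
S = sqrt(5) ≈ 2.2361
L(n, K) = K*(-1 + sqrt(5))
sqrt((989 + p(-23)) + L(-41, 58)) = sqrt((989 - 23) + 58*(-1 + sqrt(5))) = sqrt(966 + (-58 + 58*sqrt(5))) = sqrt(908 + 58*sqrt(5))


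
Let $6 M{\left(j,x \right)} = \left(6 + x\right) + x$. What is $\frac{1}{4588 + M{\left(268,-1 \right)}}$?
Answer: $\frac{3}{13766} \approx 0.00021793$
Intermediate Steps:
$M{\left(j,x \right)} = 1 + \frac{x}{3}$ ($M{\left(j,x \right)} = \frac{\left(6 + x\right) + x}{6} = \frac{6 + 2 x}{6} = 1 + \frac{x}{3}$)
$\frac{1}{4588 + M{\left(268,-1 \right)}} = \frac{1}{4588 + \left(1 + \frac{1}{3} \left(-1\right)\right)} = \frac{1}{4588 + \left(1 - \frac{1}{3}\right)} = \frac{1}{4588 + \frac{2}{3}} = \frac{1}{\frac{13766}{3}} = \frac{3}{13766}$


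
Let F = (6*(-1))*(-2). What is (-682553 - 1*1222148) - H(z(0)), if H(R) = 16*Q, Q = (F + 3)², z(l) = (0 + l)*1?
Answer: -1908301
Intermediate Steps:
F = 12 (F = -6*(-2) = 12)
z(l) = l (z(l) = l*1 = l)
Q = 225 (Q = (12 + 3)² = 15² = 225)
H(R) = 3600 (H(R) = 16*225 = 3600)
(-682553 - 1*1222148) - H(z(0)) = (-682553 - 1*1222148) - 1*3600 = (-682553 - 1222148) - 3600 = -1904701 - 3600 = -1908301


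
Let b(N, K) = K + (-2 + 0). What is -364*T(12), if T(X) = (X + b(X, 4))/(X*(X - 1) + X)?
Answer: -637/18 ≈ -35.389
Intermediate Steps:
b(N, K) = -2 + K (b(N, K) = K - 2 = -2 + K)
T(X) = (2 + X)/(X + X*(-1 + X)) (T(X) = (X + (-2 + 4))/(X*(X - 1) + X) = (X + 2)/(X*(-1 + X) + X) = (2 + X)/(X + X*(-1 + X)))
-364*T(12) = -364*(2 + 12)/12² = -91*14/36 = -364*7/72 = -637/18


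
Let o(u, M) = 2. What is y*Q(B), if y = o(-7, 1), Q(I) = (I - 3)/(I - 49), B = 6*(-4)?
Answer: 54/73 ≈ 0.73973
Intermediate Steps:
B = -24
Q(I) = (-3 + I)/(-49 + I)
y = 2
y*Q(B) = 2*((-3 - 24)/(-49 - 24)) = 2*(-27/(-73)) = 2*(-1/73*(-27)) = 2*(27/73) = 54/73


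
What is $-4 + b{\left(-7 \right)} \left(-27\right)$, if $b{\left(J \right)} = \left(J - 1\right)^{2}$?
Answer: $-1732$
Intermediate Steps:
$b{\left(J \right)} = \left(-1 + J\right)^{2}$
$-4 + b{\left(-7 \right)} \left(-27\right) = -4 + \left(-1 - 7\right)^{2} \left(-27\right) = -4 + \left(-8\right)^{2} \left(-27\right) = -4 + 64 \left(-27\right) = -4 - 1728 = -1732$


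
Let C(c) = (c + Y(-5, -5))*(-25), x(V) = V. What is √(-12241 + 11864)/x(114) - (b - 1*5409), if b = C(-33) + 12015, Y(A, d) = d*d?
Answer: -6806 + I*√377/114 ≈ -6806.0 + 0.17032*I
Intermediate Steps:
Y(A, d) = d²
C(c) = -625 - 25*c (C(c) = (c + (-5)²)*(-25) = (c + 25)*(-25) = (25 + c)*(-25) = -625 - 25*c)
b = 12215 (b = (-625 - 25*(-33)) + 12015 = (-625 + 825) + 12015 = 200 + 12015 = 12215)
√(-12241 + 11864)/x(114) - (b - 1*5409) = √(-12241 + 11864)/114 - (12215 - 1*5409) = √(-377)*(1/114) - (12215 - 5409) = (I*√377)*(1/114) - 1*6806 = I*√377/114 - 6806 = -6806 + I*√377/114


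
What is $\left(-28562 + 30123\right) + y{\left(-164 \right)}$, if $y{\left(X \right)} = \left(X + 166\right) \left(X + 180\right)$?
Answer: $1593$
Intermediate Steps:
$y{\left(X \right)} = \left(166 + X\right) \left(180 + X\right)$
$\left(-28562 + 30123\right) + y{\left(-164 \right)} = \left(-28562 + 30123\right) + \left(29880 + \left(-164\right)^{2} + 346 \left(-164\right)\right) = 1561 + \left(29880 + 26896 - 56744\right) = 1561 + 32 = 1593$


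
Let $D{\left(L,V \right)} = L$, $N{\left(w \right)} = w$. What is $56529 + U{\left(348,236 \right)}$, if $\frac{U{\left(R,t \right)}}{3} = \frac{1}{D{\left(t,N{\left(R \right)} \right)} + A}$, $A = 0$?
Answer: $\frac{13340847}{236} \approx 56529.0$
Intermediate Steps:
$U{\left(R,t \right)} = \frac{3}{t}$ ($U{\left(R,t \right)} = \frac{3}{t + 0} = \frac{3}{t}$)
$56529 + U{\left(348,236 \right)} = 56529 + \frac{3}{236} = \frac{13340847}{236}$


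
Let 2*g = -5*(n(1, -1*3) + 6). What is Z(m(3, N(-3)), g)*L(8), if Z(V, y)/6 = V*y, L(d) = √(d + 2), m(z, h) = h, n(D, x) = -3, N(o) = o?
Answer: 135*√10 ≈ 426.91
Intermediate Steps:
g = -15/2 (g = (-5*(-3 + 6))/2 = (-5*3)/2 = (½)*(-15) = -15/2 ≈ -7.5000)
L(d) = √(2 + d)
Z(V, y) = 6*V*y (Z(V, y) = 6*(V*y) = 6*V*y)
Z(m(3, N(-3)), g)*L(8) = (6*(-3)*(-15/2))*√(2 + 8) = 135*√10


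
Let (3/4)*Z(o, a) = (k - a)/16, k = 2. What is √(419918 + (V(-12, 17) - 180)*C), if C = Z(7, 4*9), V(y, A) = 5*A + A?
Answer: √420139 ≈ 648.18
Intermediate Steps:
V(y, A) = 6*A
Z(o, a) = ⅙ - a/12 (Z(o, a) = 4*((2 - a)/16)/3 = 4*((2 - a)*(1/16))/3 = 4*(⅛ - a/16)/3 = ⅙ - a/12)
C = -17/6 (C = ⅙ - 9/3 = ⅙ - 1/12*36 = ⅙ - 3 = -17/6 ≈ -2.8333)
√(419918 + (V(-12, 17) - 180)*C) = √(419918 + (6*17 - 180)*(-17/6)) = √(419918 + (102 - 180)*(-17/6)) = √(419918 - 78*(-17/6)) = √(419918 + 221) = √420139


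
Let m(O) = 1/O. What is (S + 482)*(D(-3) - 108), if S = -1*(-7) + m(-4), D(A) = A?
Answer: -217005/4 ≈ -54251.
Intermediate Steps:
m(O) = 1/O
S = 27/4 (S = -1*(-7) + 1/(-4) = 7 - ¼ = 27/4 ≈ 6.7500)
(S + 482)*(D(-3) - 108) = (27/4 + 482)*(-3 - 108) = (1955/4)*(-111) = -217005/4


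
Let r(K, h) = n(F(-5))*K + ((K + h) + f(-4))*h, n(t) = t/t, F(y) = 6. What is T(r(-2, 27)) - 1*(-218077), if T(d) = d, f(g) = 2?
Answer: 218804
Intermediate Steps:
n(t) = 1
r(K, h) = K + h*(2 + K + h) (r(K, h) = 1*K + ((K + h) + 2)*h = K + (2 + K + h)*h = K + h*(2 + K + h))
T(r(-2, 27)) - 1*(-218077) = (-2 + 27² + 2*27 - 2*27) - 1*(-218077) = (-2 + 729 + 54 - 54) + 218077 = 727 + 218077 = 218804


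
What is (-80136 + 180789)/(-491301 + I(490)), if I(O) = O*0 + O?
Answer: -100653/490811 ≈ -0.20507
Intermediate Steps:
I(O) = O (I(O) = 0 + O = O)
(-80136 + 180789)/(-491301 + I(490)) = (-80136 + 180789)/(-491301 + 490) = 100653/(-490811) = 100653*(-1/490811) = -100653/490811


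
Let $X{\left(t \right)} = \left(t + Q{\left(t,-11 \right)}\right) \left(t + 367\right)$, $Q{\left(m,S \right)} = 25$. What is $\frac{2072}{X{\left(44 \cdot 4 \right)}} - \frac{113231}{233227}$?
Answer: $- \frac{177240667}{379926783} \approx -0.46651$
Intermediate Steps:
$X{\left(t \right)} = \left(25 + t\right) \left(367 + t\right)$ ($X{\left(t \right)} = \left(t + 25\right) \left(t + 367\right) = \left(25 + t\right) \left(367 + t\right)$)
$\frac{2072}{X{\left(44 \cdot 4 \right)}} - \frac{113231}{233227} = \frac{2072}{9175 + \left(44 \cdot 4\right)^{2} + 392 \cdot 44 \cdot 4} - \frac{113231}{233227} = \frac{2072}{9175 + 176^{2} + 392 \cdot 176} - \frac{113231}{233227} = \frac{2072}{9175 + 30976 + 68992} - \frac{113231}{233227} = \frac{2072}{109143} - \frac{113231}{233227} = - \frac{177240667}{379926783}$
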